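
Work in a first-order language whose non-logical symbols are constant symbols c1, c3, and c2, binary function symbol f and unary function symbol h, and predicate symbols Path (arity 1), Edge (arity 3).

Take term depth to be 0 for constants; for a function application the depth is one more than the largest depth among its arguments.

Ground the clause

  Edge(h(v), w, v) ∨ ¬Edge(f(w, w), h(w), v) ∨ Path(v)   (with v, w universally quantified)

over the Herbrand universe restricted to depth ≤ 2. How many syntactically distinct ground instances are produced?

Ground terms of depth ≤ 2:
  Let N_k = |{terms of depth ≤ k}|. Then N_0 = 3 and N_k = 3 + N_{k-1}^2 + N_{k-1} for k ≥ 1 (one summand per function symbol, arity giving the exponent).
  N_0 = 3
  N_1 = 3 + 3^2 + 3 = 15
  N_2 = 3 + 15^2 + 15 = 243
So there are 243 ground terms available for substitution.
There are 2 variables to instantiate (v, w), each occurring in at least one literal, so different choices give different ground instances.
Number of ground instances = 243^2 = 59049.

59049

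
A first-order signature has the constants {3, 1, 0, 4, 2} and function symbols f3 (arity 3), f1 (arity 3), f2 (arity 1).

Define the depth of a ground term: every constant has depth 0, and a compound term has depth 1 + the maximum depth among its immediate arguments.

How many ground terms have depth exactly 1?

Write N_k for the number of ground terms of depth ≤ k. A term of depth ≤ k is either a constant or a function symbol applied to arguments of depth ≤ k−1, so N_k = 5 + N_{k-1}^3 + N_{k-1}^3 + N_{k-1}.
N_0 = 5
N_1 = 5 + 5^3 + 5^3 + 5 = 260
Terms of depth exactly 1: N_1 − N_0 = 260 − 5 = 255.

255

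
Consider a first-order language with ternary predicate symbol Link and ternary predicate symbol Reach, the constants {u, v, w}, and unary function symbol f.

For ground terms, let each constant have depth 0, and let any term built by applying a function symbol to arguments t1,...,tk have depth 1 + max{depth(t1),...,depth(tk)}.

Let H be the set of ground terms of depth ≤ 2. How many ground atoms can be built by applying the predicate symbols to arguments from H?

First count ground terms of depth ≤ 2.
If N_k denotes the number of depth-≤k ground terms, the 3 constants give N_0 = 3, and each function symbol of arity r contributes N_{k-1}^r new terms at level k: N_k = 3 + N_{k-1}.
N_0 = 3
N_1 = 3 + 3 = 6
N_2 = 3 + 6 = 9
Explicitly: u, v, w, f(u), f(v), f(w), f(f(u)), f(f(v)), f(f(w)).
So |H| = 9.
Ground atoms are formed by filling each argument slot of a predicate with a term from H, so an r-ary predicate gives |H|^r atoms:
  Link: 9^3 = 729;  Reach: 9^3 = 729
Total ground atoms: 729 + 729 = 1458.

1458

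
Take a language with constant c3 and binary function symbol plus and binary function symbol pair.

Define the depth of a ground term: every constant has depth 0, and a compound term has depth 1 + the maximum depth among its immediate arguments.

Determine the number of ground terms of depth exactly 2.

Write N_k for the number of ground terms of depth ≤ k. A term of depth ≤ k is either a constant or a function symbol applied to arguments of depth ≤ k−1, so N_k = 1 + N_{k-1}^2 + N_{k-1}^2.
N_0 = 1
N_1 = 1 + 1^2 + 1^2 = 3
N_2 = 1 + 3^2 + 3^2 = 19
Terms of depth exactly 2: N_2 − N_1 = 19 − 3 = 16.

16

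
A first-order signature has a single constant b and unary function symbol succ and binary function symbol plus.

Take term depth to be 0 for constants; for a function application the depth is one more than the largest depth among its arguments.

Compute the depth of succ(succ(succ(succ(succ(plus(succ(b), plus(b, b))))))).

7

depth(succ(b)) = 1 + depth(b) = 1 + 0 = 1
depth(plus(b, b)) = 1 + max(0, 0) = 1
depth(plus(succ(b), plus(b, b))) = 1 + max(1, 1) = 2
depth(succ(plus(succ(b), plus(b, b)))) = 1 + depth(plus(succ(b), plus(b, b))) = 1 + 2 = 3
depth(succ(succ(plus(succ(b), plus(b, b))))) = 1 + depth(succ(plus(succ(b), plus(b, b)))) = 1 + 3 = 4
depth(succ(succ(succ(plus(succ(b), plus(b, b)))))) = 1 + depth(succ(succ(plus(succ(b), plus(b, b))))) = 1 + 4 = 5
depth(succ(succ(succ(succ(plus(succ(b), plus(b, b))))))) = 1 + depth(succ(succ(succ(plus(succ(b), plus(b, b)))))) = 1 + 5 = 6
depth(succ(succ(succ(succ(succ(plus(succ(b), plus(b, b)))))))) = 1 + depth(succ(succ(succ(succ(plus(succ(b), plus(b, b))))))) = 1 + 6 = 7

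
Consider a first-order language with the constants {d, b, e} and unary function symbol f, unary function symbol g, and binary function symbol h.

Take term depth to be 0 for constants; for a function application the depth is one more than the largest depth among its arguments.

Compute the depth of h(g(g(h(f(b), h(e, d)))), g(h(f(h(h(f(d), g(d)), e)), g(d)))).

7

depth(f(b)) = 1 + depth(b) = 1 + 0 = 1
depth(h(e, d)) = 1 + max(0, 0) = 1
depth(h(f(b), h(e, d))) = 1 + max(1, 1) = 2
depth(g(h(f(b), h(e, d)))) = 1 + depth(h(f(b), h(e, d))) = 1 + 2 = 3
depth(g(g(h(f(b), h(e, d))))) = 1 + depth(g(h(f(b), h(e, d)))) = 1 + 3 = 4
depth(f(d)) = 1 + depth(d) = 1 + 0 = 1
depth(g(d)) = 1 + depth(d) = 1 + 0 = 1
depth(h(f(d), g(d))) = 1 + max(1, 1) = 2
depth(h(h(f(d), g(d)), e)) = 1 + max(2, 0) = 3
depth(f(h(h(f(d), g(d)), e))) = 1 + depth(h(h(f(d), g(d)), e)) = 1 + 3 = 4
depth(h(f(h(h(f(d), g(d)), e)), g(d))) = 1 + max(4, 1) = 5
depth(g(h(f(h(h(f(d), g(d)), e)), g(d)))) = 1 + depth(h(f(h(h(f(d), g(d)), e)), g(d))) = 1 + 5 = 6
depth(h(g(g(h(f(b), h(e, d)))), g(h(f(h(h(f(d), g(d)), e)), g(d))))) = 1 + max(4, 6) = 7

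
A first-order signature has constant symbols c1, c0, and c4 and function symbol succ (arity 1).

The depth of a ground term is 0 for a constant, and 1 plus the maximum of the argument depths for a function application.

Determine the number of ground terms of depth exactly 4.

3

Let N_k count ground terms of depth at most k. Each non-constant term of depth ≤ k is some function symbol applied to depth-≤(k−1) arguments, giving N_k = 3 + N_{k-1}.
N_0 = 3
N_1 = 3 + 3 = 6
N_2 = 3 + 6 = 9
N_3 = 3 + 9 = 12
N_4 = 3 + 12 = 15
Terms of depth exactly 4: N_4 − N_3 = 15 − 12 = 3.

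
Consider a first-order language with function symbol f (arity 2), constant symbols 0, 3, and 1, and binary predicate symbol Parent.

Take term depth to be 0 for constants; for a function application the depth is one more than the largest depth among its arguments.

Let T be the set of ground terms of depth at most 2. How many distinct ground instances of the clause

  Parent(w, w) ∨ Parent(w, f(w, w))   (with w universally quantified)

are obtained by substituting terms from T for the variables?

147

Ground terms of depth ≤ 2:
  Let N_k count ground terms of depth at most k. Each non-constant term of depth ≤ k is some function symbol applied to depth-≤(k−1) arguments, giving N_k = 3 + N_{k-1}^2.
  N_0 = 3
  N_1 = 3 + 3^2 = 12
  N_2 = 3 + 12^2 = 147
So there are 147 ground terms available for substitution.
The variable w ranges independently over the available ground terms, and distinct assignments produce distinct instances.
Number of ground instances = 147.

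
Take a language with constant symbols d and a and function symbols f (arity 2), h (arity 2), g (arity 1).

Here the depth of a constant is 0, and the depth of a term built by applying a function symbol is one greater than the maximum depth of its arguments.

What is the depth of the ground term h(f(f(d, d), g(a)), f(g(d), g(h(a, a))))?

4

depth(f(d, d)) = 1 + max(0, 0) = 1
depth(g(a)) = 1 + depth(a) = 1 + 0 = 1
depth(f(f(d, d), g(a))) = 1 + max(1, 1) = 2
depth(g(d)) = 1 + depth(d) = 1 + 0 = 1
depth(h(a, a)) = 1 + max(0, 0) = 1
depth(g(h(a, a))) = 1 + depth(h(a, a)) = 1 + 1 = 2
depth(f(g(d), g(h(a, a)))) = 1 + max(1, 2) = 3
depth(h(f(f(d, d), g(a)), f(g(d), g(h(a, a))))) = 1 + max(2, 3) = 4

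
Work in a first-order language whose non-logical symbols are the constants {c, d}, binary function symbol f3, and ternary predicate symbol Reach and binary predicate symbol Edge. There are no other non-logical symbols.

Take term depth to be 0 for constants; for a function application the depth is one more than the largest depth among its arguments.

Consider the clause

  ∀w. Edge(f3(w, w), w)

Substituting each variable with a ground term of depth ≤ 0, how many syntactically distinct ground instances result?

Ground terms of depth ≤ 0:
  If N_k denotes the number of depth-≤k ground terms, the 2 constants give N_0 = 2, and each function symbol of arity r contributes N_{k-1}^r new terms at level k: N_k = 2 + N_{k-1}^2.
  N_0 = 2
  Explicitly: c, d.
So there are 2 ground terms available for substitution.
The variable w ranges independently over the available ground terms, and distinct assignments produce distinct instances.
Number of ground instances = 2.

2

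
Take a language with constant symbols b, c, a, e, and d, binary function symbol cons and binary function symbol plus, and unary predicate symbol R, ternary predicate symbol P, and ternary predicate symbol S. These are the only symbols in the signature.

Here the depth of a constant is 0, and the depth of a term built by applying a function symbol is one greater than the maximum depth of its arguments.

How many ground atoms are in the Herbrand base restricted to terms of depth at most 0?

255

First count ground terms of depth ≤ 0.
Count level by level. With function symbols cons/2, plus/2, the terms of depth ≤ k are the 5 constants together with each function applied to depth-≤(k−1) tuples, so N_k = 5 + N_{k-1}^2 + N_{k-1}^2.
N_0 = 5
Explicitly: b, c, a, e, d.
So |H| = 5.
Each predicate of arity r yields |H|^r ground atoms (one per choice of an r-tuple from H):
  R: 5;  P: 5^3 = 125;  S: 5^3 = 125
Total ground atoms: 5 + 125 + 125 = 255.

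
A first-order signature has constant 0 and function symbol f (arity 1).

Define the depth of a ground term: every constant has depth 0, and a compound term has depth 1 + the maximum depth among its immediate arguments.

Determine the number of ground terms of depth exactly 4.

Count level by level. With function symbols f/1, the terms of depth ≤ k are the 1 constant together with each function applied to depth-≤(k−1) tuples, so N_k = 1 + N_{k-1}.
N_0 = 1
N_1 = 1 + 1 = 2
N_2 = 1 + 2 = 3
N_3 = 1 + 3 = 4
N_4 = 1 + 4 = 5
Terms of depth exactly 4: N_4 − N_3 = 5 − 4 = 1.

1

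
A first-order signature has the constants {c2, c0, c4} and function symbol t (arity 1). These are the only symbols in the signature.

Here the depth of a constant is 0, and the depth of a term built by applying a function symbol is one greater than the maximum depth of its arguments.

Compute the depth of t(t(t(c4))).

3

depth(t(c4)) = 1 + depth(c4) = 1 + 0 = 1
depth(t(t(c4))) = 1 + depth(t(c4)) = 1 + 1 = 2
depth(t(t(t(c4)))) = 1 + depth(t(t(c4))) = 1 + 2 = 3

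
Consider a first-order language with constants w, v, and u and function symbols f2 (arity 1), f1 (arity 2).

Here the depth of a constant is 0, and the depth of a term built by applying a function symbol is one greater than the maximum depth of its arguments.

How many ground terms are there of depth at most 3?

59295

Count level by level. With function symbols f2/1, f1/2, the terms of depth ≤ k are the 3 constants together with each function applied to depth-≤(k−1) tuples, so N_k = 3 + N_{k-1} + N_{k-1}^2.
N_0 = 3
N_1 = 3 + 3 + 3^2 = 15
N_2 = 3 + 15 + 15^2 = 243
N_3 = 3 + 243 + 243^2 = 59295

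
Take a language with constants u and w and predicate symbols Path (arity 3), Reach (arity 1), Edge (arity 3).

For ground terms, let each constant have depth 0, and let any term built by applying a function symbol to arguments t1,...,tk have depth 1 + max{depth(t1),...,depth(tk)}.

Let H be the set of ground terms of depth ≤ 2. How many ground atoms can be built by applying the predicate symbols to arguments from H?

18

First count ground terms of depth ≤ 2.
With no function symbols every ground term is a constant, so there are exactly 2 ground terms at every depth bound.
N_0 = 2
N_1 = 2
N_2 = 2
Explicitly: u, w.
So |H| = 2.
Ground atoms are formed by filling each argument slot of a predicate with a term from H, so an r-ary predicate gives |H|^r atoms:
  Path: 2^3 = 8;  Reach: 2;  Edge: 2^3 = 8
Total ground atoms: 8 + 2 + 8 = 18.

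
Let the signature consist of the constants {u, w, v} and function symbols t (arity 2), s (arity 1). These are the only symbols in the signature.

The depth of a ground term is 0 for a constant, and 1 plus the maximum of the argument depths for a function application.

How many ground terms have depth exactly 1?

Count level by level. With function symbols t/2, s/1, the terms of depth ≤ k are the 3 constants together with each function applied to depth-≤(k−1) tuples, so N_k = 3 + N_{k-1}^2 + N_{k-1}.
N_0 = 3
N_1 = 3 + 3^2 + 3 = 15
Terms of depth exactly 1: N_1 − N_0 = 15 − 3 = 12.

12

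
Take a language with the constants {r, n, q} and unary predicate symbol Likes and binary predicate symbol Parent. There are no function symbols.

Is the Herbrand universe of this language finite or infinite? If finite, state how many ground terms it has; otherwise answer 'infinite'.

There are no function symbols, so every ground term is one of the 3 constants.
The Herbrand universe is {r, n, q}, which is finite with 3 elements.

3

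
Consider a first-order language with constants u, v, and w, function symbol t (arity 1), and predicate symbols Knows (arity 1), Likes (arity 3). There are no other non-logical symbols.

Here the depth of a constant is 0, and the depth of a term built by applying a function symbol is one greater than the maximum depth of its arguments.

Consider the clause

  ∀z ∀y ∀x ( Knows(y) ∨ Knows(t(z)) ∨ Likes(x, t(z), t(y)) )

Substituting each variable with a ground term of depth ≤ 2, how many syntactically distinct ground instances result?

729

Ground terms of depth ≤ 2:
  Let N_k count ground terms of depth at most k. Each non-constant term of depth ≤ k is some function symbol applied to depth-≤(k−1) arguments, giving N_k = 3 + N_{k-1}.
  N_0 = 3
  N_1 = 3 + 3 = 6
  N_2 = 3 + 6 = 9
  Explicitly: u, v, w, t(u), t(v), t(w), t(t(u)), t(t(v)), t(t(w)).
So there are 9 ground terms available for substitution.
There are 3 variables to instantiate (z, y, x), each occurring in at least one literal, so different choices give different ground instances.
Number of ground instances = 9^3 = 729.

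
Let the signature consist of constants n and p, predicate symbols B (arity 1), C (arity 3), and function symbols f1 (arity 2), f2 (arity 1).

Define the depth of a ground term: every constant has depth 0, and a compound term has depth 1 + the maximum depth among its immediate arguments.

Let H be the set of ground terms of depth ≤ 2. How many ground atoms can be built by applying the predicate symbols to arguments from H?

405298

First count ground terms of depth ≤ 2.
Let N_k = |{terms of depth ≤ k}|. Then N_0 = 2 and N_k = 2 + N_{k-1}^2 + N_{k-1} for k ≥ 1 (one summand per function symbol, arity giving the exponent).
N_0 = 2
N_1 = 2 + 2^2 + 2 = 8
N_2 = 2 + 8^2 + 8 = 74
So |H| = 74.
Ground atoms are formed by filling each argument slot of a predicate with a term from H, so an r-ary predicate gives |H|^r atoms:
  B: 74;  C: 74^3 = 405224
Total ground atoms: 74 + 405224 = 405298.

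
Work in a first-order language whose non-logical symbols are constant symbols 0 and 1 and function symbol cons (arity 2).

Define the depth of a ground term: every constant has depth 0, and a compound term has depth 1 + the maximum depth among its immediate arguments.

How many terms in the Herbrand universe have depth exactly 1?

Write N_k for the number of ground terms of depth ≤ k. A term of depth ≤ k is either a constant or a function symbol applied to arguments of depth ≤ k−1, so N_k = 2 + N_{k-1}^2.
N_0 = 2
N_1 = 2 + 2^2 = 6
Terms of depth exactly 1: N_1 − N_0 = 6 − 2 = 4.

4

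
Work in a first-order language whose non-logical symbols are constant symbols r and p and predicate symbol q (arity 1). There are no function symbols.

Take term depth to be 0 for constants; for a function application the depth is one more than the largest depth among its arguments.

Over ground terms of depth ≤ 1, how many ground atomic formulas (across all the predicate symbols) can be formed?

First count ground terms of depth ≤ 1.
With no function symbols every ground term is a constant, so there are exactly 2 ground terms at every depth bound.
N_0 = 2
N_1 = 2
Explicitly: r, p.
So |H| = 2.
Ground atoms are formed by filling each argument slot of a predicate with a term from H, so an r-ary predicate gives |H|^r atoms:
  q: 2
Total ground atoms: 2.

2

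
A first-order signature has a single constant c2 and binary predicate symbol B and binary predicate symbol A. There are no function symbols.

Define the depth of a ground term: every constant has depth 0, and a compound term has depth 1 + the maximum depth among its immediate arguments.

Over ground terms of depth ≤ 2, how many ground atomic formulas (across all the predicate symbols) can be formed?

2

First count ground terms of depth ≤ 2.
With no function symbols every ground term is a constant, so there is exactly 1 ground term at every depth bound.
N_0 = 1
N_1 = 1
N_2 = 1
So |H| = 1.
Each predicate of arity r yields |H|^r ground atoms (one per choice of an r-tuple from H):
  B: 1^2 = 1;  A: 1^2 = 1
Total ground atoms: 1 + 1 = 2.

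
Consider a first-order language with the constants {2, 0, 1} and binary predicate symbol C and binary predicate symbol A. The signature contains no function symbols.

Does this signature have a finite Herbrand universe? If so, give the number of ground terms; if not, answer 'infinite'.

There are no function symbols, so every ground term is one of the 3 constants.
The Herbrand universe is {2, 0, 1}, which is finite with 3 elements.

3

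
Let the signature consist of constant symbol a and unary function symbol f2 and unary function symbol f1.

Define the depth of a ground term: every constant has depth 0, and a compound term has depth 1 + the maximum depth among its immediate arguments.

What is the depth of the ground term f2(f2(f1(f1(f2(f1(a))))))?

depth(f1(a)) = 1 + depth(a) = 1 + 0 = 1
depth(f2(f1(a))) = 1 + depth(f1(a)) = 1 + 1 = 2
depth(f1(f2(f1(a)))) = 1 + depth(f2(f1(a))) = 1 + 2 = 3
depth(f1(f1(f2(f1(a))))) = 1 + depth(f1(f2(f1(a)))) = 1 + 3 = 4
depth(f2(f1(f1(f2(f1(a)))))) = 1 + depth(f1(f1(f2(f1(a))))) = 1 + 4 = 5
depth(f2(f2(f1(f1(f2(f1(a))))))) = 1 + depth(f2(f1(f1(f2(f1(a)))))) = 1 + 5 = 6

6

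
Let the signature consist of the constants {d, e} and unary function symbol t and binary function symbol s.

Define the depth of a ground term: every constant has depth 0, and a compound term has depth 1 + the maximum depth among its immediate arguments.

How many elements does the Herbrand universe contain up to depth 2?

74

Count level by level. With function symbols t/1, s/2, the terms of depth ≤ k are the 2 constants together with each function applied to depth-≤(k−1) tuples, so N_k = 2 + N_{k-1} + N_{k-1}^2.
N_0 = 2
N_1 = 2 + 2 + 2^2 = 8
N_2 = 2 + 8 + 8^2 = 74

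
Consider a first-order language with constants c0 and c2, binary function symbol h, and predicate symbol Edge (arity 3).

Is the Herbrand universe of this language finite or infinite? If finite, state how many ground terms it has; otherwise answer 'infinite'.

infinite

The signature has at least one function symbol (h, arity 2) and at least one constant (c0).
Iterating h gives infinitely many distinct ground terms: c0, h(c0, c0), h(h(c0, c0), h(c0, c0)), ...
So the Herbrand universe is infinite.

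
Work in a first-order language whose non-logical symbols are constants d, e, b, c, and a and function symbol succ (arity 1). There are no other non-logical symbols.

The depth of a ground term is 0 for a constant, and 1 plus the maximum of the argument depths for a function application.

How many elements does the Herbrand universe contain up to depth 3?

20

Let N_k count ground terms of depth at most k. Each non-constant term of depth ≤ k is some function symbol applied to depth-≤(k−1) arguments, giving N_k = 5 + N_{k-1}.
N_0 = 5
N_1 = 5 + 5 = 10
N_2 = 5 + 10 = 15
N_3 = 5 + 15 = 20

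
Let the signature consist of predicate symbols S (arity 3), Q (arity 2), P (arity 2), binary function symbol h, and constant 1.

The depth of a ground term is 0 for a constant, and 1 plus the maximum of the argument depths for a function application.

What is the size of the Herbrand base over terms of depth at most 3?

First count ground terms of depth ≤ 3.
If N_k denotes the number of depth-≤k ground terms, the 1 constant gives N_0 = 1, and each function symbol of arity r contributes N_{k-1}^r new terms at level k: N_k = 1 + N_{k-1}^2.
N_0 = 1
N_1 = 1 + 1^2 = 2
N_2 = 1 + 2^2 = 5
N_3 = 1 + 5^2 = 26
So |H| = 26.
For each predicate symbol, the number of ground atoms is |H| raised to its arity; summing:
  S: 26^3 = 17576;  Q: 26^2 = 676;  P: 26^2 = 676
Total ground atoms: 17576 + 676 + 676 = 18928.

18928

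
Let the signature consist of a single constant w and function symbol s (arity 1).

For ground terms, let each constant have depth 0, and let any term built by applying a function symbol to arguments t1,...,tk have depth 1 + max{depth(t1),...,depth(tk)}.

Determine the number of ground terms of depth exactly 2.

Count level by level. With function symbols s/1, the terms of depth ≤ k are the 1 constant together with each function applied to depth-≤(k−1) tuples, so N_k = 1 + N_{k-1}.
N_0 = 1
N_1 = 1 + 1 = 2
N_2 = 1 + 2 = 3
Terms of depth exactly 2: N_2 − N_1 = 3 − 2 = 1.

1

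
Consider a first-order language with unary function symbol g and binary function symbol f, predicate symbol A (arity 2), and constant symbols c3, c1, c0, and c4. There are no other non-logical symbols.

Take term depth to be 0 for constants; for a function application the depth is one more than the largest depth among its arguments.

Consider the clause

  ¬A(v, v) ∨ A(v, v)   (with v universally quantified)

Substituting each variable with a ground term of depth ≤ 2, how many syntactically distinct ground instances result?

Ground terms of depth ≤ 2:
  Count level by level. With function symbols g/1, f/2, the terms of depth ≤ k are the 4 constants together with each function applied to depth-≤(k−1) tuples, so N_k = 4 + N_{k-1} + N_{k-1}^2.
  N_0 = 4
  N_1 = 4 + 4 + 4^2 = 24
  N_2 = 4 + 24 + 24^2 = 604
So there are 604 ground terms available for substitution.
There is 1 variable to instantiate (v),  occurring in at least one literal, so different choices give different ground instances.
Number of ground instances = 604.

604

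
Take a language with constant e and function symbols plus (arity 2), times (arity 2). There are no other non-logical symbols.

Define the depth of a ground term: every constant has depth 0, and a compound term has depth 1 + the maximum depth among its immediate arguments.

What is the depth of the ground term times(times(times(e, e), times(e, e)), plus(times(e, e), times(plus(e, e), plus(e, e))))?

4

depth(times(e, e)) = 1 + max(0, 0) = 1
depth(times(times(e, e), times(e, e))) = 1 + max(1, 1) = 2
depth(plus(e, e)) = 1 + max(0, 0) = 1
depth(times(plus(e, e), plus(e, e))) = 1 + max(1, 1) = 2
depth(plus(times(e, e), times(plus(e, e), plus(e, e)))) = 1 + max(1, 2) = 3
depth(times(times(times(e, e), times(e, e)), plus(times(e, e), times(plus(e, e), plus(e, e))))) = 1 + max(2, 3) = 4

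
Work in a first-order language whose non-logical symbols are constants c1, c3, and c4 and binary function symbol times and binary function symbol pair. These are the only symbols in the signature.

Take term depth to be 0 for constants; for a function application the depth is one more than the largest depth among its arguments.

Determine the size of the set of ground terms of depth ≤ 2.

Let N_k = |{terms of depth ≤ k}|. Then N_0 = 3 and N_k = 3 + N_{k-1}^2 + N_{k-1}^2 for k ≥ 1 (one summand per function symbol, arity giving the exponent).
N_0 = 3
N_1 = 3 + 3^2 + 3^2 = 21
N_2 = 3 + 21^2 + 21^2 = 885

885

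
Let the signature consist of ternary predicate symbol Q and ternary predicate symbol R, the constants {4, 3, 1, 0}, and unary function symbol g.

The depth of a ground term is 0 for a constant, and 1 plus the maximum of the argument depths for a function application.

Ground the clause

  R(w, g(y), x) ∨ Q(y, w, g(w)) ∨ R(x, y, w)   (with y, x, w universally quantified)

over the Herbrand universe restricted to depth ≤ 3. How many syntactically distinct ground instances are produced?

4096

Ground terms of depth ≤ 3:
  Count level by level. With function symbols g/1, the terms of depth ≤ k are the 4 constants together with each function applied to depth-≤(k−1) tuples, so N_k = 4 + N_{k-1}.
  N_0 = 4
  N_1 = 4 + 4 = 8
  N_2 = 4 + 8 = 12
  N_3 = 4 + 12 = 16
So there are 16 ground terms available for substitution.
The body mentions every one of the 3 quantified variables; since ground terms form a free algebra, no two substitutions collapse to the same formula.
Number of ground instances = 16^3 = 4096.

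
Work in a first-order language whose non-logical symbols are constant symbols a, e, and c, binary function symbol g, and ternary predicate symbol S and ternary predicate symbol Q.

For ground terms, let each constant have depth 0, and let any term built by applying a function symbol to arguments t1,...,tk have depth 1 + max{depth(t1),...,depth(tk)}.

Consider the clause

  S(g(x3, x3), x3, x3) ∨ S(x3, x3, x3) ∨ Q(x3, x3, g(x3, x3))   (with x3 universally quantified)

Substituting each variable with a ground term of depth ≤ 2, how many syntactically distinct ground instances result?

147

Ground terms of depth ≤ 2:
  Let N_k = |{terms of depth ≤ k}|. Then N_0 = 3 and N_k = 3 + N_{k-1}^2 for k ≥ 1 (one summand per function symbol, arity giving the exponent).
  N_0 = 3
  N_1 = 3 + 3^2 = 12
  N_2 = 3 + 12^2 = 147
So there are 147 ground terms available for substitution.
The clause has 1 distinct variable (x3), which appears in the body. In the free term algebra distinct substitutions yield syntactically distinct ground instances.
Number of ground instances = 147.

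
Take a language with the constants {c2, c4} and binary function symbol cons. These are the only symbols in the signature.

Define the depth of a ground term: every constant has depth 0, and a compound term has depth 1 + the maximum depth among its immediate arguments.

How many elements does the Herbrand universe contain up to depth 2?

38

If N_k denotes the number of depth-≤k ground terms, the 2 constants give N_0 = 2, and each function symbol of arity r contributes N_{k-1}^r new terms at level k: N_k = 2 + N_{k-1}^2.
N_0 = 2
N_1 = 2 + 2^2 = 6
N_2 = 2 + 6^2 = 38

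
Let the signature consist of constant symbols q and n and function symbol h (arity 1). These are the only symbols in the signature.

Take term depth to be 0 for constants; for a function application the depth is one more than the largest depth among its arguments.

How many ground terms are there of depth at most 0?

If N_k denotes the number of depth-≤k ground terms, the 2 constants give N_0 = 2, and each function symbol of arity r contributes N_{k-1}^r new terms at level k: N_k = 2 + N_{k-1}.
N_0 = 2
Explicitly: q, n.

2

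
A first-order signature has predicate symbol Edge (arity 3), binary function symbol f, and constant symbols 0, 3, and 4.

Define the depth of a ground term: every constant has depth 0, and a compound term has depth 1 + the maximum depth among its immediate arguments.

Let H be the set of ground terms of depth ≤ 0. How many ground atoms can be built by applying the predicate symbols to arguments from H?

First count ground terms of depth ≤ 0.
Let N_k = |{terms of depth ≤ k}|. Then N_0 = 3 and N_k = 3 + N_{k-1}^2 for k ≥ 1 (one summand per function symbol, arity giving the exponent).
N_0 = 3
Explicitly: 0, 3, 4.
So |H| = 3.
A ground atom is a predicate applied to a tuple of terms from H, so the count is the sum over predicates of |H|^arity:
  Edge: 3^3 = 27
Total ground atoms: 27.

27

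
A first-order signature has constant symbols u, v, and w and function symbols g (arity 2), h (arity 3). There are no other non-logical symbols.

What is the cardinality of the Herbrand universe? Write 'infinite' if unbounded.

infinite

The signature has at least one function symbol (g, arity 2) and at least one constant (u).
Iterating g gives infinitely many distinct ground terms: u, g(u, u), g(g(u, u), g(u, u)), ...
So the Herbrand universe is infinite.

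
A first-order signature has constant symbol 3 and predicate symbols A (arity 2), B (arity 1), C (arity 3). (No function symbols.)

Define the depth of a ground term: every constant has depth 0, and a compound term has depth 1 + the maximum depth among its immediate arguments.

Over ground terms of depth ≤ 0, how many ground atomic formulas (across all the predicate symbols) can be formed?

3

First count ground terms of depth ≤ 0.
With no function symbols every ground term is a constant, so there is exactly 1 ground term at every depth bound.
N_0 = 1
Explicitly: 3.
So |H| = 1.
A ground atom is a predicate applied to a tuple of terms from H, so the count is the sum over predicates of |H|^arity:
  A: 1^2 = 1;  B: 1;  C: 1^3 = 1
Total ground atoms: 1 + 1 + 1 = 3.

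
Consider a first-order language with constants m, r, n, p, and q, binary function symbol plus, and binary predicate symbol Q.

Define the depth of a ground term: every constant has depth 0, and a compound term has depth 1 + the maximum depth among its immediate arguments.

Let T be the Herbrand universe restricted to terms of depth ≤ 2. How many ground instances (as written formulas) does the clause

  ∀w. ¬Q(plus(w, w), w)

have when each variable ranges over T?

Ground terms of depth ≤ 2:
  If N_k denotes the number of depth-≤k ground terms, the 5 constants give N_0 = 5, and each function symbol of arity r contributes N_{k-1}^r new terms at level k: N_k = 5 + N_{k-1}^2.
  N_0 = 5
  N_1 = 5 + 5^2 = 30
  N_2 = 5 + 30^2 = 905
So there are 905 ground terms available for substitution.
The clause has 1 distinct variable (w), which appears in the body. In the free term algebra distinct substitutions yield syntactically distinct ground instances.
Number of ground instances = 905.

905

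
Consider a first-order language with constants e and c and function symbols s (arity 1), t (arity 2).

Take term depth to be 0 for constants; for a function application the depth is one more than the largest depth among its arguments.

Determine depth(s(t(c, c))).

2

depth(t(c, c)) = 1 + max(0, 0) = 1
depth(s(t(c, c))) = 1 + depth(t(c, c)) = 1 + 1 = 2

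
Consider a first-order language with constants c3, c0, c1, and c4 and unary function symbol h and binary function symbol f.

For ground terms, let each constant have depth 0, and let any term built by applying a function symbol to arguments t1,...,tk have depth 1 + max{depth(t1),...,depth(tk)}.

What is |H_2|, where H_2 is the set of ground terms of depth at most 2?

604

If N_k denotes the number of depth-≤k ground terms, the 4 constants give N_0 = 4, and each function symbol of arity r contributes N_{k-1}^r new terms at level k: N_k = 4 + N_{k-1} + N_{k-1}^2.
N_0 = 4
N_1 = 4 + 4 + 4^2 = 24
N_2 = 4 + 24 + 24^2 = 604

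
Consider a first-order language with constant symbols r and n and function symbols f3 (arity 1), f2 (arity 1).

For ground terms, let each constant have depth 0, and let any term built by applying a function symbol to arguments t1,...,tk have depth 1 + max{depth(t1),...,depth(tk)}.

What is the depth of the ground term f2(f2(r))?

2

depth(f2(r)) = 1 + depth(r) = 1 + 0 = 1
depth(f2(f2(r))) = 1 + depth(f2(r)) = 1 + 1 = 2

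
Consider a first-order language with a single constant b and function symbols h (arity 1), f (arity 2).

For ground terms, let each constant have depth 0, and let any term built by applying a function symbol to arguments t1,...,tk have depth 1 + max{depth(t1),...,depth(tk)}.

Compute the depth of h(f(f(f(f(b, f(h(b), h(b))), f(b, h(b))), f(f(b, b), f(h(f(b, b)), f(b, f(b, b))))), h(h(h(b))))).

7

depth(h(b)) = 1 + depth(b) = 1 + 0 = 1
depth(f(h(b), h(b))) = 1 + max(1, 1) = 2
depth(f(b, f(h(b), h(b)))) = 1 + max(0, 2) = 3
depth(f(b, h(b))) = 1 + max(0, 1) = 2
depth(f(f(b, f(h(b), h(b))), f(b, h(b)))) = 1 + max(3, 2) = 4
depth(f(b, b)) = 1 + max(0, 0) = 1
depth(h(f(b, b))) = 1 + depth(f(b, b)) = 1 + 1 = 2
depth(f(b, f(b, b))) = 1 + max(0, 1) = 2
depth(f(h(f(b, b)), f(b, f(b, b)))) = 1 + max(2, 2) = 3
depth(f(f(b, b), f(h(f(b, b)), f(b, f(b, b))))) = 1 + max(1, 3) = 4
depth(f(f(f(b, f(h(b), h(b))), f(b, h(b))), f(f(b, b), f(h(f(b, b)), f(b, f(b, b)))))) = 1 + max(4, 4) = 5
depth(h(h(b))) = 1 + depth(h(b)) = 1 + 1 = 2
depth(h(h(h(b)))) = 1 + depth(h(h(b))) = 1 + 2 = 3
depth(f(f(f(f(b, f(h(b), h(b))), f(b, h(b))), f(f(b, b), f(h(f(b, b)), f(b, f(b, b))))), h(h(h(b))))) = 1 + max(5, 3) = 6
depth(h(f(f(f(f(b, f(h(b), h(b))), f(b, h(b))), f(f(b, b), f(h(f(b, b)), f(b, f(b, b))))), h(h(h(b)))))) = 1 + depth(f(f(f(f(b, f(h(b), h(b))), f(b, h(b))), f(f(b, b), f(h(f(b, b)), f(b, f(b, b))))), h(h(h(b))))) = 1 + 6 = 7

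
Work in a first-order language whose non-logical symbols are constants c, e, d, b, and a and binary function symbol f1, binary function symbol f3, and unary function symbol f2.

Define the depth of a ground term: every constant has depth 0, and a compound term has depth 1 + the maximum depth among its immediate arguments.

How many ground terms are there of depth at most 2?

7265

If N_k denotes the number of depth-≤k ground terms, the 5 constants give N_0 = 5, and each function symbol of arity r contributes N_{k-1}^r new terms at level k: N_k = 5 + N_{k-1}^2 + N_{k-1}^2 + N_{k-1}.
N_0 = 5
N_1 = 5 + 5^2 + 5^2 + 5 = 60
N_2 = 5 + 60^2 + 60^2 + 60 = 7265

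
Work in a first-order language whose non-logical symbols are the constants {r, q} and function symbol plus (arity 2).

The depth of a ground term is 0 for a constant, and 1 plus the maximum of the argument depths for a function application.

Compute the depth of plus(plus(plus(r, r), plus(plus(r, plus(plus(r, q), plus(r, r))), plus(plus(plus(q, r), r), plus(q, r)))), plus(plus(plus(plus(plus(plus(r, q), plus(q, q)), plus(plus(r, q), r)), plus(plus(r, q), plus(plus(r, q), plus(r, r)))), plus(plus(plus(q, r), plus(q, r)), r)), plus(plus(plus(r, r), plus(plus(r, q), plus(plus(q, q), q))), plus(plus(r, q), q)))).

depth(plus(r, r)) = 1 + max(0, 0) = 1
depth(plus(r, q)) = 1 + max(0, 0) = 1
depth(plus(plus(r, q), plus(r, r))) = 1 + max(1, 1) = 2
depth(plus(r, plus(plus(r, q), plus(r, r)))) = 1 + max(0, 2) = 3
depth(plus(q, r)) = 1 + max(0, 0) = 1
depth(plus(plus(q, r), r)) = 1 + max(1, 0) = 2
depth(plus(plus(plus(q, r), r), plus(q, r))) = 1 + max(2, 1) = 3
depth(plus(plus(r, plus(plus(r, q), plus(r, r))), plus(plus(plus(q, r), r), plus(q, r)))) = 1 + max(3, 3) = 4
depth(plus(plus(r, r), plus(plus(r, plus(plus(r, q), plus(r, r))), plus(plus(plus(q, r), r), plus(q, r))))) = 1 + max(1, 4) = 5
depth(plus(q, q)) = 1 + max(0, 0) = 1
depth(plus(plus(r, q), plus(q, q))) = 1 + max(1, 1) = 2
depth(plus(plus(r, q), r)) = 1 + max(1, 0) = 2
depth(plus(plus(plus(r, q), plus(q, q)), plus(plus(r, q), r))) = 1 + max(2, 2) = 3
depth(plus(plus(r, q), plus(plus(r, q), plus(r, r)))) = 1 + max(1, 2) = 3
depth(plus(plus(plus(plus(r, q), plus(q, q)), plus(plus(r, q), r)), plus(plus(r, q), plus(plus(r, q), plus(r, r))))) = 1 + max(3, 3) = 4
depth(plus(plus(q, r), plus(q, r))) = 1 + max(1, 1) = 2
depth(plus(plus(plus(q, r), plus(q, r)), r)) = 1 + max(2, 0) = 3
depth(plus(plus(plus(plus(plus(r, q), plus(q, q)), plus(plus(r, q), r)), plus(plus(r, q), plus(plus(r, q), plus(r, r)))), plus(plus(plus(q, r), plus(q, r)), r))) = 1 + max(4, 3) = 5
depth(plus(plus(q, q), q)) = 1 + max(1, 0) = 2
depth(plus(plus(r, q), plus(plus(q, q), q))) = 1 + max(1, 2) = 3
depth(plus(plus(r, r), plus(plus(r, q), plus(plus(q, q), q)))) = 1 + max(1, 3) = 4
depth(plus(plus(r, q), q)) = 1 + max(1, 0) = 2
depth(plus(plus(plus(r, r), plus(plus(r, q), plus(plus(q, q), q))), plus(plus(r, q), q))) = 1 + max(4, 2) = 5
depth(plus(plus(plus(plus(plus(plus(r, q), plus(q, q)), plus(plus(r, q), r)), plus(plus(r, q), plus(plus(r, q), plus(r, r)))), plus(plus(plus(q, r), plus(q, r)), r)), plus(plus(plus(r, r), plus(plus(r, q), plus(plus(q, q), q))), plus(plus(r, q), q)))) = 1 + max(5, 5) = 6
depth(plus(plus(plus(r, r), plus(plus(r, plus(plus(r, q), plus(r, r))), plus(plus(plus(q, r), r), plus(q, r)))), plus(plus(plus(plus(plus(plus(r, q), plus(q, q)), plus(plus(r, q), r)), plus(plus(r, q), plus(plus(r, q), plus(r, r)))), plus(plus(plus(q, r), plus(q, r)), r)), plus(plus(plus(r, r), plus(plus(r, q), plus(plus(q, q), q))), plus(plus(r, q), q))))) = 1 + max(5, 6) = 7

7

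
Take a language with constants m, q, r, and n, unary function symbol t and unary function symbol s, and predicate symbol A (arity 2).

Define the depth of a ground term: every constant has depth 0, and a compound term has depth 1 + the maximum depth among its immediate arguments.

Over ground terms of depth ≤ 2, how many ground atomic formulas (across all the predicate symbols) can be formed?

First count ground terms of depth ≤ 2.
Write N_k for the number of ground terms of depth ≤ k. A term of depth ≤ k is either a constant or a function symbol applied to arguments of depth ≤ k−1, so N_k = 4 + N_{k-1} + N_{k-1}.
N_0 = 4
N_1 = 4 + 4 + 4 = 12
N_2 = 4 + 12 + 12 = 28
So |H| = 28.
For each predicate symbol, the number of ground atoms is |H| raised to its arity; summing:
  A: 28^2 = 784
Total ground atoms: 784.

784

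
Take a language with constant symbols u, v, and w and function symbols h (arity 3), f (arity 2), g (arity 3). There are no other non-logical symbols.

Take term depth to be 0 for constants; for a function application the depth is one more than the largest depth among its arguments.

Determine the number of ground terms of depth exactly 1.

If N_k denotes the number of depth-≤k ground terms, the 3 constants give N_0 = 3, and each function symbol of arity r contributes N_{k-1}^r new terms at level k: N_k = 3 + N_{k-1}^3 + N_{k-1}^2 + N_{k-1}^3.
N_0 = 3
N_1 = 3 + 3^3 + 3^2 + 3^3 = 66
Terms of depth exactly 1: N_1 − N_0 = 66 − 3 = 63.

63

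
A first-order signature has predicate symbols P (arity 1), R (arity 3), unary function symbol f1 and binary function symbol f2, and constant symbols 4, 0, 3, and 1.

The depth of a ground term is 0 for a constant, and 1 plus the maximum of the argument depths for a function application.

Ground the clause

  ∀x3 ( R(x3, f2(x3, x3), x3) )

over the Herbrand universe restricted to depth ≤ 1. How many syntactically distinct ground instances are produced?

Ground terms of depth ≤ 1:
  Let N_k count ground terms of depth at most k. Each non-constant term of depth ≤ k is some function symbol applied to depth-≤(k−1) arguments, giving N_k = 4 + N_{k-1} + N_{k-1}^2.
  N_0 = 4
  N_1 = 4 + 4 + 4^2 = 24
So there are 24 ground terms available for substitution.
The body mentions the single quantified variable x3; since ground terms form a free algebra, no two substitutions collapse to the same formula.
Number of ground instances = 24.

24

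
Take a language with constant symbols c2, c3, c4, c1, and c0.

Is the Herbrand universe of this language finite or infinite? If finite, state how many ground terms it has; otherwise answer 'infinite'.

5

There are no function symbols, so every ground term is one of the 5 constants.
The Herbrand universe is {c2, c3, c4, c1, c0}, which is finite with 5 elements.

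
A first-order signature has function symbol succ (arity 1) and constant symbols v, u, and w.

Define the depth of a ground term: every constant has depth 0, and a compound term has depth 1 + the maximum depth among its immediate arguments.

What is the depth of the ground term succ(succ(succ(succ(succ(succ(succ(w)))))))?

depth(succ(w)) = 1 + depth(w) = 1 + 0 = 1
depth(succ(succ(w))) = 1 + depth(succ(w)) = 1 + 1 = 2
depth(succ(succ(succ(w)))) = 1 + depth(succ(succ(w))) = 1 + 2 = 3
depth(succ(succ(succ(succ(w))))) = 1 + depth(succ(succ(succ(w)))) = 1 + 3 = 4
depth(succ(succ(succ(succ(succ(w)))))) = 1 + depth(succ(succ(succ(succ(w))))) = 1 + 4 = 5
depth(succ(succ(succ(succ(succ(succ(w))))))) = 1 + depth(succ(succ(succ(succ(succ(w)))))) = 1 + 5 = 6
depth(succ(succ(succ(succ(succ(succ(succ(w)))))))) = 1 + depth(succ(succ(succ(succ(succ(succ(w))))))) = 1 + 6 = 7

7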